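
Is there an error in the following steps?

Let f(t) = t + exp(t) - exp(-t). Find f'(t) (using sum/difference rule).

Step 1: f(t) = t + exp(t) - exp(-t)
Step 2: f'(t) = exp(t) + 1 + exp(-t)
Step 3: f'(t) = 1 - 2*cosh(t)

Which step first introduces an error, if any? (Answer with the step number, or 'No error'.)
Step 3

Step 3 is incorrect due to a sign flip.
The step shows: 1 - 2*cosh(t)
The correct value should be: 2*cosh(t) + 1

Explanation: The sign of one term was flipped: the term 2*cosh(t) was incorrectly written as -2*cosh(t)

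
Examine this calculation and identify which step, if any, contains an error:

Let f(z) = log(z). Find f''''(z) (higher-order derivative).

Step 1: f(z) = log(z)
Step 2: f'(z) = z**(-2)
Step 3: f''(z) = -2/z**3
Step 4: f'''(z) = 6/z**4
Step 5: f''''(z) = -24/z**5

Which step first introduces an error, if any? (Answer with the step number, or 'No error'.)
Step 2

Step 2 is incorrect due to a wrong exponent.
The step shows: z**(-2)
The correct value should be: 1/z

Explanation: The exponent -1 on z was incorrectly written as -2: the term 1/z was incorrectly written as z**(-2)
The later steps are derived from this incorrect expression, so the error originates in Step 2.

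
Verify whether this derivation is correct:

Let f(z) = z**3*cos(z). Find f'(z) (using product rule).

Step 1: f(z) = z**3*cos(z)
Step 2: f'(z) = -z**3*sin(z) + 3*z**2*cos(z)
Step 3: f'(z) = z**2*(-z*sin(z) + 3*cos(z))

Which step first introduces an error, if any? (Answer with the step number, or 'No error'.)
No error

All steps in this derivation are correct.
The final answer f'(z) = z**2*(-z*sin(z) + 3*cos(z)) is valid.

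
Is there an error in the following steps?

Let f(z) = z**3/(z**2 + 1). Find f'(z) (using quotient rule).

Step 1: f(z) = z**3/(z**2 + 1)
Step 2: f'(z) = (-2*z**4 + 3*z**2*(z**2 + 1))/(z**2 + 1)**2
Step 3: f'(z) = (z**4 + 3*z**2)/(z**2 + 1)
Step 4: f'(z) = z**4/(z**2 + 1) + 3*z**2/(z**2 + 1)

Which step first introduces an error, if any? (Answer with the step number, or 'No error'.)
Step 3

Step 3 is incorrect due to a wrong exponent.
The step shows: (z**4 + 3*z**2)/(z**2 + 1)
The correct value should be: (z**4 + 3*z**2)/(z**2 + 1)**2

Explanation: The exponent -2 on z**2 + 1 was incorrectly written as -1: the term (z**4 + 3*z**2)/(z**2 + 1)**2 was incorrectly written as (z**4 + 3*z**2)/(z**2 + 1)
The later steps are derived from this incorrect expression, so the error originates in Step 3.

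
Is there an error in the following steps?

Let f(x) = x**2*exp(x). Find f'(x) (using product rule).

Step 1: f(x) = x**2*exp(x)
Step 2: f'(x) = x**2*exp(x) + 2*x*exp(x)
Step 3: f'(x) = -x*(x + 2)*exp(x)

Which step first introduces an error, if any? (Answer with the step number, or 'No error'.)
Step 3

Step 3 is incorrect due to a sign flip.
The step shows: -x*(x + 2)*exp(x)
The correct value should be: x*(x + 2)*exp(x)

Explanation: The sign of the whole expression was flipped: the term x*(x + 2)*exp(x) was incorrectly written as -x*(x + 2)*exp(x)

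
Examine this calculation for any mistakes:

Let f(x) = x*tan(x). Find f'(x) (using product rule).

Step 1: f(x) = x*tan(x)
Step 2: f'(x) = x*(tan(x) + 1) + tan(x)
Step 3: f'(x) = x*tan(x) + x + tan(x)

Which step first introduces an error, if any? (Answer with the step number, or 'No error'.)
Step 2

Step 2 is incorrect due to a wrong exponent.
The step shows: x*(tan(x) + 1) + tan(x)
The correct value should be: x*(tan(x)**2 + 1) + tan(x)

Explanation: The exponent 2 on tan(x) was incorrectly written as 1: the term x*(tan(x)**2 + 1) was incorrectly written as x*(tan(x) + 1)
The later steps are derived from this incorrect expression, so the error originates in Step 2.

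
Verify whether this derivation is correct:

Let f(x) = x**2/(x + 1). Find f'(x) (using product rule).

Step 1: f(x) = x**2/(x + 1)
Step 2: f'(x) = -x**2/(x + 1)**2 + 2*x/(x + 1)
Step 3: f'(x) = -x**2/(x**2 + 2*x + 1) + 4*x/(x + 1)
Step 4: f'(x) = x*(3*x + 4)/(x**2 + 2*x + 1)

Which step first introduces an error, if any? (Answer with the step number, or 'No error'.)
Step 3

Step 3 is incorrect due to a wrong coefficient.
The step shows: -x**2/(x**2 + 2*x + 1) + 4*x/(x + 1)
The correct value should be: -x**2/(x**2 + 2*x + 1) + 2*x/(x + 1)

Explanation: The coefficient 2 was incorrectly written as 4: the term 2*x/(x + 1) was incorrectly written as 4*x/(x + 1)
The later steps are derived from this incorrect expression, so the error originates in Step 3.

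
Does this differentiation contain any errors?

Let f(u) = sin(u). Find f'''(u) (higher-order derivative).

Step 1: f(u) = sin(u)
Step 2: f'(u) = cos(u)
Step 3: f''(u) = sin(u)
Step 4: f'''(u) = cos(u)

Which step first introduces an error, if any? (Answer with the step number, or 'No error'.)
Step 3

Step 3 is incorrect due to a sign flip.
The step shows: sin(u)
The correct value should be: -sin(u)

Explanation: The sign of the whole expression was flipped: the term -sin(u) was incorrectly written as sin(u)
The later steps are derived from this incorrect expression, so the error originates in Step 3.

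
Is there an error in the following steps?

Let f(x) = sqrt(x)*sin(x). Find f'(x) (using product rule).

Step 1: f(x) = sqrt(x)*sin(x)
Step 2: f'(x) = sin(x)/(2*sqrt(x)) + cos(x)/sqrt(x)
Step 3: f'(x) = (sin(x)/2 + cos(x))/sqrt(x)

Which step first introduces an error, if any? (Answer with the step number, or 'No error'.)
Step 2

Step 2 is incorrect due to a wrong exponent.
The step shows: sin(x)/(2*sqrt(x)) + cos(x)/sqrt(x)
The correct value should be: sqrt(x)*cos(x) + sin(x)/(2*sqrt(x))

Explanation: The exponent 1/2 on x was incorrectly written as -1/2: the term sqrt(x)*cos(x) was incorrectly written as cos(x)/sqrt(x)
The later steps are derived from this incorrect expression, so the error originates in Step 2.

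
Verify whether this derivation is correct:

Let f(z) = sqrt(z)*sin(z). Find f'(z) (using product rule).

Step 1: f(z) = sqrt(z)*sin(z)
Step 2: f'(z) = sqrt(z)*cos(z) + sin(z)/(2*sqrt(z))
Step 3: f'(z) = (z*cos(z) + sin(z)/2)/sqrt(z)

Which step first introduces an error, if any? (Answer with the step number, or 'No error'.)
No error

All steps in this derivation are correct.
The final answer f'(z) = (z*cos(z) + sin(z)/2)/sqrt(z) is valid.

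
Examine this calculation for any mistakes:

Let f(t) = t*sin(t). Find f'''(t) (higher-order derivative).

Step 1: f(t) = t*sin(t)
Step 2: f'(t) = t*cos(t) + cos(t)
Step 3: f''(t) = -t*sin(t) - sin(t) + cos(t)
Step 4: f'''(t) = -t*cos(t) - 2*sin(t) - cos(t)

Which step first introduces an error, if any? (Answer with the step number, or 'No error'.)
Step 2

Step 2 is incorrect due to a wrong trig function.
The step shows: t*cos(t) + cos(t)
The correct value should be: t*cos(t) + sin(t)

Explanation: sin(t) was incorrectly written as cos(t): the term sin(t) was incorrectly written as cos(t)
The later steps are derived from this incorrect expression, so the error originates in Step 2.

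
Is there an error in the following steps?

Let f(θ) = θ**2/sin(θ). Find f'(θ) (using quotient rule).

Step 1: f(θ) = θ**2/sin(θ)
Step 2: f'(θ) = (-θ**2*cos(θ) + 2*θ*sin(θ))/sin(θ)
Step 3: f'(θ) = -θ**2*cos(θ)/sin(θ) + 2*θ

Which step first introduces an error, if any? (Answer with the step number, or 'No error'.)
Step 2

Step 2 is incorrect due to a wrong exponent.
The step shows: (-θ**2*cos(θ) + 2*θ*sin(θ))/sin(θ)
The correct value should be: (-θ**2*cos(θ) + 2*θ*sin(θ))/sin(θ)**2

Explanation: The exponent -2 on sin(θ) was incorrectly written as -1: the term (-θ**2*cos(θ) + 2*θ*sin(θ))/sin(θ)**2 was incorrectly written as (-θ**2*cos(θ) + 2*θ*sin(θ))/sin(θ)
The later steps are derived from this incorrect expression, so the error originates in Step 2.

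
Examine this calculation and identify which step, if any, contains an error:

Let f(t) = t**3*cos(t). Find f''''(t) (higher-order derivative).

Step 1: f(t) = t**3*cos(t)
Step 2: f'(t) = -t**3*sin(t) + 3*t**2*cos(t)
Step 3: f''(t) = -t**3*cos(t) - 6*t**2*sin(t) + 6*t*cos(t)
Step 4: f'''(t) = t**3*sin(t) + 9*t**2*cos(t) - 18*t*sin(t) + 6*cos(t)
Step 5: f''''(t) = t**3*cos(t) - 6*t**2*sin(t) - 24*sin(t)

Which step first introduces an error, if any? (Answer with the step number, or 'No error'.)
Step 4

Step 4 is incorrect due to a sign flip.
The step shows: t**3*sin(t) + 9*t**2*cos(t) - 18*t*sin(t) + 6*cos(t)
The correct value should be: t**3*sin(t) - 9*t**2*cos(t) - 18*t*sin(t) + 6*cos(t)

Explanation: The sign of one term was flipped: the term -9*t**2*cos(t) was incorrectly written as 9*t**2*cos(t)
The later steps are derived from this incorrect expression, so the error originates in Step 4.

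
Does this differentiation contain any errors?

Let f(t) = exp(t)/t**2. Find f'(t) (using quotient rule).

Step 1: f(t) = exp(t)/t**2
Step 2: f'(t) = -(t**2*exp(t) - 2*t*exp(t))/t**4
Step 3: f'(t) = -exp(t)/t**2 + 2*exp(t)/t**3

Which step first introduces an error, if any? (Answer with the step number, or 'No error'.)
Step 2

Step 2 is incorrect due to a sign flip.
The step shows: -(t**2*exp(t) - 2*t*exp(t))/t**4
The correct value should be: (t**2*exp(t) - 2*t*exp(t))/t**4

Explanation: The sign of the whole expression was flipped: the term (t**2*exp(t) - 2*t*exp(t))/t**4 was incorrectly written as -(t**2*exp(t) - 2*t*exp(t))/t**4
The later steps are derived from this incorrect expression, so the error originates in Step 2.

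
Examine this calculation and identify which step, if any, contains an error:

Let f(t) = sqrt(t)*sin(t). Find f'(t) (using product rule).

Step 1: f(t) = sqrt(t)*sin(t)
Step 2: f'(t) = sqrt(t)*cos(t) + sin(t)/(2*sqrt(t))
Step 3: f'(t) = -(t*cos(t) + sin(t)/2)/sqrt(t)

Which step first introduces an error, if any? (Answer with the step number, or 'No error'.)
Step 3

Step 3 is incorrect due to a sign flip.
The step shows: -(t*cos(t) + sin(t)/2)/sqrt(t)
The correct value should be: (t*cos(t) + sin(t)/2)/sqrt(t)

Explanation: The sign of the whole expression was flipped: the term (t*cos(t) + sin(t)/2)/sqrt(t) was incorrectly written as -(t*cos(t) + sin(t)/2)/sqrt(t)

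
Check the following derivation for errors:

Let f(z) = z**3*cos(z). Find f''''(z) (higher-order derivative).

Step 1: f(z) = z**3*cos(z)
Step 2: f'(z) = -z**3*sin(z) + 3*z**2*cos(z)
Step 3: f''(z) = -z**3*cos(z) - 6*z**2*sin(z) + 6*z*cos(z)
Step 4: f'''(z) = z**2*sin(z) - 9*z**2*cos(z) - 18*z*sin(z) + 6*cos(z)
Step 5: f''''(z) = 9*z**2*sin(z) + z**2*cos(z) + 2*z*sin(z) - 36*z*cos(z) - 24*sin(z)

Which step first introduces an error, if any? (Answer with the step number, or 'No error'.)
Step 4

Step 4 is incorrect due to a wrong exponent.
The step shows: z**2*sin(z) - 9*z**2*cos(z) - 18*z*sin(z) + 6*cos(z)
The correct value should be: z**3*sin(z) - 9*z**2*cos(z) - 18*z*sin(z) + 6*cos(z)

Explanation: The exponent 3 on z was incorrectly written as 2: the term z**3*sin(z) was incorrectly written as z**2*sin(z)
The later steps are derived from this incorrect expression, so the error originates in Step 4.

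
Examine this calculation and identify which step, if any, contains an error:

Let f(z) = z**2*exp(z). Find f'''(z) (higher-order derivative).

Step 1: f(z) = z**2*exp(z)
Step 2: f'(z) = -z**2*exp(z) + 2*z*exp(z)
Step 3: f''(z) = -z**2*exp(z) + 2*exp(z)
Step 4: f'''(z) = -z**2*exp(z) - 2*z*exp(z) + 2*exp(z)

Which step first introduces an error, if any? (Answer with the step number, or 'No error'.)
Step 2

Step 2 is incorrect due to a sign flip.
The step shows: -z**2*exp(z) + 2*z*exp(z)
The correct value should be: z**2*exp(z) + 2*z*exp(z)

Explanation: The sign of one term was flipped: the term z**2*exp(z) was incorrectly written as -z**2*exp(z)
The later steps are derived from this incorrect expression, so the error originates in Step 2.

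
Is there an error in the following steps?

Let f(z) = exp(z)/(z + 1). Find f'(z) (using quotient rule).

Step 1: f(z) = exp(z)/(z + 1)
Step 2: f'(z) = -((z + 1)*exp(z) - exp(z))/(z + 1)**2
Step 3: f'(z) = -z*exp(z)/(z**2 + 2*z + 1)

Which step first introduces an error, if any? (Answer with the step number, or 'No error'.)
Step 2

Step 2 is incorrect due to a sign flip.
The step shows: -((z + 1)*exp(z) - exp(z))/(z + 1)**2
The correct value should be: ((z + 1)*exp(z) - exp(z))/(z + 1)**2

Explanation: The sign of the whole expression was flipped: the term ((z + 1)*exp(z) - exp(z))/(z + 1)**2 was incorrectly written as -((z + 1)*exp(z) - exp(z))/(z + 1)**2
The later steps are derived from this incorrect expression, so the error originates in Step 2.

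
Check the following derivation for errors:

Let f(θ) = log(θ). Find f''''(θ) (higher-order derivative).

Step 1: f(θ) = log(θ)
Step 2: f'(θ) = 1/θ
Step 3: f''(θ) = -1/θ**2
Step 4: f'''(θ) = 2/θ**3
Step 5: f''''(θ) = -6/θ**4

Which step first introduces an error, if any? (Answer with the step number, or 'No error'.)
No error

All steps in this derivation are correct.
The final answer f''''(θ) = -6/θ**4 is valid.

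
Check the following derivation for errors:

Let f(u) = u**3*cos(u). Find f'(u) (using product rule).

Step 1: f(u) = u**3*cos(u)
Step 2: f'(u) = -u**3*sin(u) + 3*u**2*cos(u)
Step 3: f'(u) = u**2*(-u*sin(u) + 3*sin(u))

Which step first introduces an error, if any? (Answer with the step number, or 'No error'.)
Step 3

Step 3 is incorrect due to a wrong trig function.
The step shows: u**2*(-u*sin(u) + 3*sin(u))
The correct value should be: u**2*(-u*sin(u) + 3*cos(u))

Explanation: cos(u) was incorrectly written as sin(u): the term u**2*(-u*sin(u) + 3*cos(u)) was incorrectly written as u**2*(-u*sin(u) + 3*sin(u))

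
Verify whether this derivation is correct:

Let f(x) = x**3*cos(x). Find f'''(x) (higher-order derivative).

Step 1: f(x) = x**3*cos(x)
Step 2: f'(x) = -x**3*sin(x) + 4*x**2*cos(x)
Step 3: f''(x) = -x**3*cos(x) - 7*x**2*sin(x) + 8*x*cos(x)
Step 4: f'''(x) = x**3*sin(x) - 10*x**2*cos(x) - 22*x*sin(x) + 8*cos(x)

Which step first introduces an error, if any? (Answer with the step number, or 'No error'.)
Step 2

Step 2 is incorrect due to a wrong coefficient.
The step shows: -x**3*sin(x) + 4*x**2*cos(x)
The correct value should be: -x**3*sin(x) + 3*x**2*cos(x)

Explanation: The coefficient 3 was incorrectly written as 4: the term 3*x**2*cos(x) was incorrectly written as 4*x**2*cos(x)
The later steps are derived from this incorrect expression, so the error originates in Step 2.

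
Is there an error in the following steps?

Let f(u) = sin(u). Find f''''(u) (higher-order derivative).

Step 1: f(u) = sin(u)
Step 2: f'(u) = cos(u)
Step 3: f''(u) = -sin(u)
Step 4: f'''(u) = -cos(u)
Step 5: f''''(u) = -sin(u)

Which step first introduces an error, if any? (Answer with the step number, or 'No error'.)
Step 5

Step 5 is incorrect due to a sign flip.
The step shows: -sin(u)
The correct value should be: sin(u)

Explanation: The sign of the whole expression was flipped: the term sin(u) was incorrectly written as -sin(u)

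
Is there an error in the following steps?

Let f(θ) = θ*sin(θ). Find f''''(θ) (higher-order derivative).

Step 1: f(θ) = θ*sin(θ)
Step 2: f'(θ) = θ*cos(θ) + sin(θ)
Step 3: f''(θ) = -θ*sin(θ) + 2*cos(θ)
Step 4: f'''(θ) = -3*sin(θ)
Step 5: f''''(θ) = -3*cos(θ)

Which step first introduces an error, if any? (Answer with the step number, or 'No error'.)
Step 4

Step 4 is incorrect due to a dropped term.
The step shows: -3*sin(θ)
The correct value should be: -θ*cos(θ) - 3*sin(θ)

Explanation: A term was dropped: the term -θ*cos(θ) was incorrectly omitted
The later steps are derived from this incorrect expression, so the error originates in Step 4.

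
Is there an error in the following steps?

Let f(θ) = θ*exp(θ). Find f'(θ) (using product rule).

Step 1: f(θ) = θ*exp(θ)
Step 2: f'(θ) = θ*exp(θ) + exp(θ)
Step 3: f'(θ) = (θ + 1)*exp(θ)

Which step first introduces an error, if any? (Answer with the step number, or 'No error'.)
No error

All steps in this derivation are correct.
The final answer f'(θ) = (θ + 1)*exp(θ) is valid.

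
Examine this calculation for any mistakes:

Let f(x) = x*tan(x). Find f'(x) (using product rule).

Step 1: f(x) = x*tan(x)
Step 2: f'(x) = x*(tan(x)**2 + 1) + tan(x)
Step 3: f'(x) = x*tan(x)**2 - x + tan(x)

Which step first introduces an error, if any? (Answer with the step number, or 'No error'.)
Step 3

Step 3 is incorrect due to a sign flip.
The step shows: x*tan(x)**2 - x + tan(x)
The correct value should be: x*tan(x)**2 + x + tan(x)

Explanation: The sign of one term was flipped: the term x was incorrectly written as -x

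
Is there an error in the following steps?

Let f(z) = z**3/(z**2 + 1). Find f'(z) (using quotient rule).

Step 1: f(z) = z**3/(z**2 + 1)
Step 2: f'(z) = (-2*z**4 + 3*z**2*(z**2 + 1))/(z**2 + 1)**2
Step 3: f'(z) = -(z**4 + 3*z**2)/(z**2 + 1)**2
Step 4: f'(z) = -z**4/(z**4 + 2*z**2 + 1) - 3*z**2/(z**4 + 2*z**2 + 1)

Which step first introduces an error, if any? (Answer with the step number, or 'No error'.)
Step 3

Step 3 is incorrect due to a sign flip.
The step shows: -(z**4 + 3*z**2)/(z**2 + 1)**2
The correct value should be: (z**4 + 3*z**2)/(z**2 + 1)**2

Explanation: The sign of the whole expression was flipped: the term (z**4 + 3*z**2)/(z**2 + 1)**2 was incorrectly written as -(z**4 + 3*z**2)/(z**2 + 1)**2
The later steps are derived from this incorrect expression, so the error originates in Step 3.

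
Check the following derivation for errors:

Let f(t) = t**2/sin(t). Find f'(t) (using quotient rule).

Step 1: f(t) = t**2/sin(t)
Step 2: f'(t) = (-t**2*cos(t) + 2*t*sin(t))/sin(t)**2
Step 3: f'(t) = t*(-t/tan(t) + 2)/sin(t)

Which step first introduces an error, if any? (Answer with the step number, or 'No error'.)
No error

All steps in this derivation are correct.
The final answer f'(t) = t*(-t/tan(t) + 2)/sin(t) is valid.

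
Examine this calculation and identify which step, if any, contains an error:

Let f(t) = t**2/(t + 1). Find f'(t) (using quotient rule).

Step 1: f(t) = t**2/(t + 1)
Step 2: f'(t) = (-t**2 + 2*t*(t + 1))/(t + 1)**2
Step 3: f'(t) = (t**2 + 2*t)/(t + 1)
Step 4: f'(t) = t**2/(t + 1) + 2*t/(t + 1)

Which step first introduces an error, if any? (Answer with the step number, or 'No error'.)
Step 3

Step 3 is incorrect due to a wrong exponent.
The step shows: (t**2 + 2*t)/(t + 1)
The correct value should be: (t**2 + 2*t)/(t + 1)**2

Explanation: The exponent -2 on t + 1 was incorrectly written as -1: the term (t**2 + 2*t)/(t + 1)**2 was incorrectly written as (t**2 + 2*t)/(t + 1)
The later steps are derived from this incorrect expression, so the error originates in Step 3.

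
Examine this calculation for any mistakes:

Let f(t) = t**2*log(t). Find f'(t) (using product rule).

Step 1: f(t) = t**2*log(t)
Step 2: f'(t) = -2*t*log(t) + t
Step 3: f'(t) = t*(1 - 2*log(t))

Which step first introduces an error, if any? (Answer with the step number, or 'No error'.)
Step 2

Step 2 is incorrect due to a sign flip.
The step shows: -2*t*log(t) + t
The correct value should be: 2*t*log(t) + t

Explanation: The sign of one term was flipped: the term 2*t*log(t) was incorrectly written as -2*t*log(t)
The later steps are derived from this incorrect expression, so the error originates in Step 2.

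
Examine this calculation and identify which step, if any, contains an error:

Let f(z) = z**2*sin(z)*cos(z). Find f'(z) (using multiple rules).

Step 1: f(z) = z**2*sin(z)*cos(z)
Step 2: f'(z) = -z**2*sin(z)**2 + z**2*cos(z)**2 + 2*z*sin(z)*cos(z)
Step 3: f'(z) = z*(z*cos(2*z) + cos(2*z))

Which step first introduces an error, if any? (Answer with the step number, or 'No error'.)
Step 3

Step 3 is incorrect due to a wrong trig function.
The step shows: z*(z*cos(2*z) + cos(2*z))
The correct value should be: z*(z*cos(2*z) + sin(2*z))

Explanation: sin(2*z) was incorrectly written as cos(2*z): the term z*(z*cos(2*z) + sin(2*z)) was incorrectly written as z*(z*cos(2*z) + cos(2*z))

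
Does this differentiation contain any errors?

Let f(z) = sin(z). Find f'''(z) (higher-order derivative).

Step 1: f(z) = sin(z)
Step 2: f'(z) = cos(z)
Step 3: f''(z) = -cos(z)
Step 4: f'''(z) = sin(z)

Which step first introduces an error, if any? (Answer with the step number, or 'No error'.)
Step 3

Step 3 is incorrect due to a wrong trig function.
The step shows: -cos(z)
The correct value should be: -sin(z)

Explanation: sin(z) was incorrectly written as cos(z): the term -sin(z) was incorrectly written as -cos(z)
The later steps are derived from this incorrect expression, so the error originates in Step 3.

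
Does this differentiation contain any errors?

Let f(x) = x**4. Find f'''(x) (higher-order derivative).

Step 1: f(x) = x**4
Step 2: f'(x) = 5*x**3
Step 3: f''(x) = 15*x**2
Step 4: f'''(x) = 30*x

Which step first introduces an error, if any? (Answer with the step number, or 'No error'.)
Step 2

Step 2 is incorrect due to a wrong coefficient.
The step shows: 5*x**3
The correct value should be: 4*x**3

Explanation: The coefficient 4 was incorrectly written as 5: the term 4*x**3 was incorrectly written as 5*x**3
The later steps are derived from this incorrect expression, so the error originates in Step 2.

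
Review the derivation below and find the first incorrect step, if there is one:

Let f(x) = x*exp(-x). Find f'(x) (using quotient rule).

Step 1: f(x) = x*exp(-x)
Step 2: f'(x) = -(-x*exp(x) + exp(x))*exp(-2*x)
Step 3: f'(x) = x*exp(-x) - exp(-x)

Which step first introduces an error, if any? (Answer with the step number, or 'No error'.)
Step 2

Step 2 is incorrect due to a sign flip.
The step shows: -(-x*exp(x) + exp(x))*exp(-2*x)
The correct value should be: (-x*exp(x) + exp(x))*exp(-2*x)

Explanation: The sign of the whole expression was flipped: the term (-x*exp(x) + exp(x))*exp(-2*x) was incorrectly written as -(-x*exp(x) + exp(x))*exp(-2*x)
The later steps are derived from this incorrect expression, so the error originates in Step 2.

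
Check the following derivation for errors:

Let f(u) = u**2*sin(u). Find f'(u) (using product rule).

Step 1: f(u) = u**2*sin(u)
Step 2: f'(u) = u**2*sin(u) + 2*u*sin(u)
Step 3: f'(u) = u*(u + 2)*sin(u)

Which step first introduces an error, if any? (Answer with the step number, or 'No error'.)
Step 2

Step 2 is incorrect due to a wrong trig function.
The step shows: u**2*sin(u) + 2*u*sin(u)
The correct value should be: u**2*cos(u) + 2*u*sin(u)

Explanation: cos(u) was incorrectly written as sin(u): the term u**2*cos(u) was incorrectly written as u**2*sin(u)
The later steps are derived from this incorrect expression, so the error originates in Step 2.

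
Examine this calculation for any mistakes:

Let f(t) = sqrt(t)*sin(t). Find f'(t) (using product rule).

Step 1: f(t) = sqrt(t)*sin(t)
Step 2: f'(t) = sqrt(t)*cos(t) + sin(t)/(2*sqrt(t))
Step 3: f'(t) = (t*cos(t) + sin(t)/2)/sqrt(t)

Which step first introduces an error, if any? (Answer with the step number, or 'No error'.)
No error

All steps in this derivation are correct.
The final answer f'(t) = (t*cos(t) + sin(t)/2)/sqrt(t) is valid.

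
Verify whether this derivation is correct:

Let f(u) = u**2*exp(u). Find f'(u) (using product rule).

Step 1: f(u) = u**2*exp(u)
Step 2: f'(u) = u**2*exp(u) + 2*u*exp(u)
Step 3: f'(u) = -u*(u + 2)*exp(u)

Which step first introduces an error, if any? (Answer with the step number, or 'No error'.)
Step 3

Step 3 is incorrect due to a sign flip.
The step shows: -u*(u + 2)*exp(u)
The correct value should be: u*(u + 2)*exp(u)

Explanation: The sign of the whole expression was flipped: the term u*(u + 2)*exp(u) was incorrectly written as -u*(u + 2)*exp(u)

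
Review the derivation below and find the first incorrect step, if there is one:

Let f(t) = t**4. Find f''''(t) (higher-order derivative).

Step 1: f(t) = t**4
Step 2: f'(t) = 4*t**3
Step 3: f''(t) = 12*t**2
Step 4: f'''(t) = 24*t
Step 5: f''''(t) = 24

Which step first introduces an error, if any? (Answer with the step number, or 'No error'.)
No error

All steps in this derivation are correct.
The final answer f''''(t) = 24 is valid.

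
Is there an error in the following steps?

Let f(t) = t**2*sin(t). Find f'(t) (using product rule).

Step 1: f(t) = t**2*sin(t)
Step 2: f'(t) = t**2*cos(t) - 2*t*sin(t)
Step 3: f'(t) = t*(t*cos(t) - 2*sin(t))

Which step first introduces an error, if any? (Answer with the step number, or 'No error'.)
Step 2

Step 2 is incorrect due to a sign flip.
The step shows: t**2*cos(t) - 2*t*sin(t)
The correct value should be: t**2*cos(t) + 2*t*sin(t)

Explanation: The sign of one term was flipped: the term 2*t*sin(t) was incorrectly written as -2*t*sin(t)
The later steps are derived from this incorrect expression, so the error originates in Step 2.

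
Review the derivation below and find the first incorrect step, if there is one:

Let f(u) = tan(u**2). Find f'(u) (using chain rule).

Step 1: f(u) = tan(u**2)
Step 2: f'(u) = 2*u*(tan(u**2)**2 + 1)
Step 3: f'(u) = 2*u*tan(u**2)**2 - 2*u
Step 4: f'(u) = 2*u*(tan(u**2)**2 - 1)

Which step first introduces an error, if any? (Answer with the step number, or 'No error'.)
Step 3

Step 3 is incorrect due to a sign flip.
The step shows: 2*u*tan(u**2)**2 - 2*u
The correct value should be: 2*u*tan(u**2)**2 + 2*u

Explanation: The sign of one term was flipped: the term 2*u was incorrectly written as -2*u
The later steps are derived from this incorrect expression, so the error originates in Step 3.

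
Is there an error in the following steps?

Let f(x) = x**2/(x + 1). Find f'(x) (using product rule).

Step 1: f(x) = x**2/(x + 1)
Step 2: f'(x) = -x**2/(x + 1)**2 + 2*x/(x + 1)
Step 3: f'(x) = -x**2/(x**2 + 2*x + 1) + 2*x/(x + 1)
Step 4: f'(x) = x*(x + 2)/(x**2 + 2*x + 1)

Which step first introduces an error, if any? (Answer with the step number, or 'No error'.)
No error

All steps in this derivation are correct.
The final answer f'(x) = x*(x + 2)/(x**2 + 2*x + 1) is valid.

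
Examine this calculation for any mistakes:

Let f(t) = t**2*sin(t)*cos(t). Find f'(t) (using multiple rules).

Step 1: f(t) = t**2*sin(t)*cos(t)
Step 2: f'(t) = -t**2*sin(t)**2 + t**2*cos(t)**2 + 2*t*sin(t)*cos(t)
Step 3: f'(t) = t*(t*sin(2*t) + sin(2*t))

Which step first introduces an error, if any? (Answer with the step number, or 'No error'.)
Step 3

Step 3 is incorrect due to a wrong trig function.
The step shows: t*(t*sin(2*t) + sin(2*t))
The correct value should be: t*(t*cos(2*t) + sin(2*t))

Explanation: cos(2*t) was incorrectly written as sin(2*t): the term t*(t*cos(2*t) + sin(2*t)) was incorrectly written as t*(t*sin(2*t) + sin(2*t))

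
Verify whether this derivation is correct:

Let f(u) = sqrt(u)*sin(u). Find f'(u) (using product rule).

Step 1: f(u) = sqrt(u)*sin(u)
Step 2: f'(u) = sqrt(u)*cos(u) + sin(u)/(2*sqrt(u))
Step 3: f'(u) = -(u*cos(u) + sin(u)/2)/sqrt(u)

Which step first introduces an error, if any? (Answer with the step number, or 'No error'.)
Step 3

Step 3 is incorrect due to a sign flip.
The step shows: -(u*cos(u) + sin(u)/2)/sqrt(u)
The correct value should be: (u*cos(u) + sin(u)/2)/sqrt(u)

Explanation: The sign of the whole expression was flipped: the term (u*cos(u) + sin(u)/2)/sqrt(u) was incorrectly written as -(u*cos(u) + sin(u)/2)/sqrt(u)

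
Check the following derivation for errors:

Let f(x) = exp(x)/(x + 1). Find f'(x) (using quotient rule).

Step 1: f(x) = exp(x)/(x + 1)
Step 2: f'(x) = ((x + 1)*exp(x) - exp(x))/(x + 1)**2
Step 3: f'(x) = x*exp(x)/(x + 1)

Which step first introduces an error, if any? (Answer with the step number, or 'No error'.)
Step 3

Step 3 is incorrect due to a wrong exponent.
The step shows: x*exp(x)/(x + 1)
The correct value should be: x*exp(x)/(x + 1)**2

Explanation: The exponent -2 on x + 1 was incorrectly written as -1: the term x*exp(x)/(x + 1)**2 was incorrectly written as x*exp(x)/(x + 1)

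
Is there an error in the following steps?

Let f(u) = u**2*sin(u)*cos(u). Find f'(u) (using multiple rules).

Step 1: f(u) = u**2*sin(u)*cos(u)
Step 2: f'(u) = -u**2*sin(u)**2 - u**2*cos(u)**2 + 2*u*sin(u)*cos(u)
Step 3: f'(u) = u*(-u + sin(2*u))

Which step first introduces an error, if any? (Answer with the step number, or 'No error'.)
Step 2

Step 2 is incorrect due to a sign flip.
The step shows: -u**2*sin(u)**2 - u**2*cos(u)**2 + 2*u*sin(u)*cos(u)
The correct value should be: -u**2*sin(u)**2 + u**2*cos(u)**2 + 2*u*sin(u)*cos(u)

Explanation: The sign of one term was flipped: the term u**2*cos(u)**2 was incorrectly written as -u**2*cos(u)**2
The later steps are derived from this incorrect expression, so the error originates in Step 2.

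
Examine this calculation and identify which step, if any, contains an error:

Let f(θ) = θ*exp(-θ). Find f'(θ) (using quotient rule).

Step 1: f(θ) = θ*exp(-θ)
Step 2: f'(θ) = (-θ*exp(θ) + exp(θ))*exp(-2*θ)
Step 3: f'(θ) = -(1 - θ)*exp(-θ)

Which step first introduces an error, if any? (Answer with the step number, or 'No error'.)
Step 3

Step 3 is incorrect due to a sign flip.
The step shows: -(1 - θ)*exp(-θ)
The correct value should be: (1 - θ)*exp(-θ)

Explanation: The sign of the whole expression was flipped: the term (1 - θ)*exp(-θ) was incorrectly written as -(1 - θ)*exp(-θ)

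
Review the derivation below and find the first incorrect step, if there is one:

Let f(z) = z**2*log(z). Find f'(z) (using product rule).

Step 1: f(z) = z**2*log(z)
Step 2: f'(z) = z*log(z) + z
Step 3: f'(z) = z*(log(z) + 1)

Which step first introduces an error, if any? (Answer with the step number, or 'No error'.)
Step 2

Step 2 is incorrect due to a wrong coefficient.
The step shows: z*log(z) + z
The correct value should be: 2*z*log(z) + z

Explanation: The coefficient 2 was incorrectly written as 1: the term 2*z*log(z) was incorrectly written as z*log(z)
The later steps are derived from this incorrect expression, so the error originates in Step 2.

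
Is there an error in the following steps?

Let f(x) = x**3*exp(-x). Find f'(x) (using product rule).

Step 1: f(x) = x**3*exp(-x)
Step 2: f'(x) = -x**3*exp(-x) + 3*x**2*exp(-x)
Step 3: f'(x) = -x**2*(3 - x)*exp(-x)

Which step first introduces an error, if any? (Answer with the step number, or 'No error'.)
Step 3

Step 3 is incorrect due to a sign flip.
The step shows: -x**2*(3 - x)*exp(-x)
The correct value should be: x**2*(3 - x)*exp(-x)

Explanation: The sign of the whole expression was flipped: the term x**2*(3 - x)*exp(-x) was incorrectly written as -x**2*(3 - x)*exp(-x)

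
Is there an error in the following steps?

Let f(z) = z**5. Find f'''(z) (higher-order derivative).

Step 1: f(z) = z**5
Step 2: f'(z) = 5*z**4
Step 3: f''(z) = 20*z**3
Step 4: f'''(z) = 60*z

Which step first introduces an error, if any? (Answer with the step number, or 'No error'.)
Step 4

Step 4 is incorrect due to a wrong exponent.
The step shows: 60*z
The correct value should be: 60*z**2

Explanation: The exponent 2 on z was incorrectly written as 1: the term 60*z**2 was incorrectly written as 60*z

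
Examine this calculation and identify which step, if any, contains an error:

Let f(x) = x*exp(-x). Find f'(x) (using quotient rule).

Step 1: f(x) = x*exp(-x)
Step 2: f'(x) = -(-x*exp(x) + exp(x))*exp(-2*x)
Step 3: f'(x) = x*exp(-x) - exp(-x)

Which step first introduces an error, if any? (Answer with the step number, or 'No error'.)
Step 2

Step 2 is incorrect due to a sign flip.
The step shows: -(-x*exp(x) + exp(x))*exp(-2*x)
The correct value should be: (-x*exp(x) + exp(x))*exp(-2*x)

Explanation: The sign of the whole expression was flipped: the term (-x*exp(x) + exp(x))*exp(-2*x) was incorrectly written as -(-x*exp(x) + exp(x))*exp(-2*x)
The later steps are derived from this incorrect expression, so the error originates in Step 2.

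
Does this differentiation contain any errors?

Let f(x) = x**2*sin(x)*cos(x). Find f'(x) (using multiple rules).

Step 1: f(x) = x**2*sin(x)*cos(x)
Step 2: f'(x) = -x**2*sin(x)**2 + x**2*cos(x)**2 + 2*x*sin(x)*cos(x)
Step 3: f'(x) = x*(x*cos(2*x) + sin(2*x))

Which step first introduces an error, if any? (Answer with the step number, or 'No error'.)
No error

All steps in this derivation are correct.
The final answer f'(x) = x*(x*cos(2*x) + sin(2*x)) is valid.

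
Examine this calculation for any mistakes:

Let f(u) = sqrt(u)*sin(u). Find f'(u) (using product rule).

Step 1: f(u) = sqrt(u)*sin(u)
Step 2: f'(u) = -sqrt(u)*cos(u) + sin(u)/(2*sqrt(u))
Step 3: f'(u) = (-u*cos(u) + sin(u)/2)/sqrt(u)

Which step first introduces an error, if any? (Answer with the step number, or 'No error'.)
Step 2

Step 2 is incorrect due to a sign flip.
The step shows: -sqrt(u)*cos(u) + sin(u)/(2*sqrt(u))
The correct value should be: sqrt(u)*cos(u) + sin(u)/(2*sqrt(u))

Explanation: The sign of one term was flipped: the term sqrt(u)*cos(u) was incorrectly written as -sqrt(u)*cos(u)
The later steps are derived from this incorrect expression, so the error originates in Step 2.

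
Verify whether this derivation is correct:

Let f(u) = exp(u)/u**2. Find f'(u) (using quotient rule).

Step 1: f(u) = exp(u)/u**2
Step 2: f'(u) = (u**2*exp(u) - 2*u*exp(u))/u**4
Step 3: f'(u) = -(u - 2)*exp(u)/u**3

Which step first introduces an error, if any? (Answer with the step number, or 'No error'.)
Step 3

Step 3 is incorrect due to a sign flip.
The step shows: -(u - 2)*exp(u)/u**3
The correct value should be: (u - 2)*exp(u)/u**3

Explanation: The sign of the whole expression was flipped: the term (u - 2)*exp(u)/u**3 was incorrectly written as -(u - 2)*exp(u)/u**3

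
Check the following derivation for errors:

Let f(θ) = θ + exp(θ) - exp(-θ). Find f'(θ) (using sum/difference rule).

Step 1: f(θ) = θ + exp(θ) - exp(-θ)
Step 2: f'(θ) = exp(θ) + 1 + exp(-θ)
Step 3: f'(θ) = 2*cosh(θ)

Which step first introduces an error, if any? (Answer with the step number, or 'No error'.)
Step 3

Step 3 is incorrect due to a dropped term.
The step shows: 2*cosh(θ)
The correct value should be: 2*cosh(θ) + 1

Explanation: A term was dropped: the term 1 was incorrectly omitted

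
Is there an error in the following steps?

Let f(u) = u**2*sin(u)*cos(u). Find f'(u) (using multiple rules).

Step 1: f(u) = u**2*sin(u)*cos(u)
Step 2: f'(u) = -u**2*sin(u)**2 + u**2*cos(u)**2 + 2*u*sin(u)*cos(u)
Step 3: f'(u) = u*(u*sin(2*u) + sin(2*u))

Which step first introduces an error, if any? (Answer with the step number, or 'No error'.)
Step 3

Step 3 is incorrect due to a wrong trig function.
The step shows: u*(u*sin(2*u) + sin(2*u))
The correct value should be: u*(u*cos(2*u) + sin(2*u))

Explanation: cos(2*u) was incorrectly written as sin(2*u): the term u*(u*cos(2*u) + sin(2*u)) was incorrectly written as u*(u*sin(2*u) + sin(2*u))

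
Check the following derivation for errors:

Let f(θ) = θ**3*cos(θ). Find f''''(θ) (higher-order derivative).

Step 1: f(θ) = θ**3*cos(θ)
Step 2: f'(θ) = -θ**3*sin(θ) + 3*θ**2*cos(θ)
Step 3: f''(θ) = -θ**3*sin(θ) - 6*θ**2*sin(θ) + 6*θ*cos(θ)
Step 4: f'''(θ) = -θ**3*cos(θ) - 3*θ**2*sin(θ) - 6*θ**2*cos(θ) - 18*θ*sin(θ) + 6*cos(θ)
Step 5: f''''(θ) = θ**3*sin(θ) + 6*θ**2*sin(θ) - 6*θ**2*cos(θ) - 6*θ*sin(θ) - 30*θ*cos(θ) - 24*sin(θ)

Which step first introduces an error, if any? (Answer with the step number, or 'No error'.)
Step 3

Step 3 is incorrect due to a wrong trig function.
The step shows: -θ**3*sin(θ) - 6*θ**2*sin(θ) + 6*θ*cos(θ)
The correct value should be: -θ**3*cos(θ) - 6*θ**2*sin(θ) + 6*θ*cos(θ)

Explanation: cos(θ) was incorrectly written as sin(θ): the term -θ**3*cos(θ) was incorrectly written as -θ**3*sin(θ)
The later steps are derived from this incorrect expression, so the error originates in Step 3.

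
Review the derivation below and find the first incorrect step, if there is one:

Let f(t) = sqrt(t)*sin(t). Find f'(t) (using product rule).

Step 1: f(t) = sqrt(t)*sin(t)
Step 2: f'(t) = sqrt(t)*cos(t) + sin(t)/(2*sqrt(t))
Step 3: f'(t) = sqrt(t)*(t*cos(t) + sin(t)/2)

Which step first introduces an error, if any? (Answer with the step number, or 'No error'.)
Step 3

Step 3 is incorrect due to a wrong exponent.
The step shows: sqrt(t)*(t*cos(t) + sin(t)/2)
The correct value should be: (t*cos(t) + sin(t)/2)/sqrt(t)

Explanation: The exponent -1/2 on t was incorrectly written as 1/2: the term (t*cos(t) + sin(t)/2)/sqrt(t) was incorrectly written as sqrt(t)*(t*cos(t) + sin(t)/2)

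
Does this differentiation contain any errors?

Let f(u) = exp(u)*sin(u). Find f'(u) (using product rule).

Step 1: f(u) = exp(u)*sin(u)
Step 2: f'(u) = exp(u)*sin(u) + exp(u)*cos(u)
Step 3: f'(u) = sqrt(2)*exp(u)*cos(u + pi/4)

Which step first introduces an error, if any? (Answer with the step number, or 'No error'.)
Step 3

Step 3 is incorrect due to a wrong trig function.
The step shows: sqrt(2)*exp(u)*cos(u + pi/4)
The correct value should be: sqrt(2)*exp(u)*sin(u + pi/4)

Explanation: sin(u + pi/4) was incorrectly written as cos(u + pi/4): the term sqrt(2)*exp(u)*sin(u + pi/4) was incorrectly written as sqrt(2)*exp(u)*cos(u + pi/4)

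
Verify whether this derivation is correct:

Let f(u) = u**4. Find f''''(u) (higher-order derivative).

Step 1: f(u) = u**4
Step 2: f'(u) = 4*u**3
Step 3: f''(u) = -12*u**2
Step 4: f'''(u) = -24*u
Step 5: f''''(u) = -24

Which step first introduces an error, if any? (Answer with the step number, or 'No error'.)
Step 3

Step 3 is incorrect due to a sign flip.
The step shows: -12*u**2
The correct value should be: 12*u**2

Explanation: The sign of the whole expression was flipped: the term 12*u**2 was incorrectly written as -12*u**2
The later steps are derived from this incorrect expression, so the error originates in Step 3.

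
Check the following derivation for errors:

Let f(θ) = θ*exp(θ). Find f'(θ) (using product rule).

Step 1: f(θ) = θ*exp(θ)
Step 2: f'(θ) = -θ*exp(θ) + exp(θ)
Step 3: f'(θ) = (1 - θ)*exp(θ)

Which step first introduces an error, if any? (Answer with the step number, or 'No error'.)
Step 2

Step 2 is incorrect due to a sign flip.
The step shows: -θ*exp(θ) + exp(θ)
The correct value should be: θ*exp(θ) + exp(θ)

Explanation: The sign of one term was flipped: the term θ*exp(θ) was incorrectly written as -θ*exp(θ)
The later steps are derived from this incorrect expression, so the error originates in Step 2.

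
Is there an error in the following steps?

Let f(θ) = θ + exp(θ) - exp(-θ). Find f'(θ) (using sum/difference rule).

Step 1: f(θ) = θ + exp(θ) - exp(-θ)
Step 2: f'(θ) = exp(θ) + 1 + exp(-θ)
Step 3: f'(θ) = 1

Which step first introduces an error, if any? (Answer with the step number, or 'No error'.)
Step 3

Step 3 is incorrect due to a dropped term.
The step shows: 1
The correct value should be: 2*cosh(θ) + 1

Explanation: A term was dropped: the term 2*cosh(θ) was incorrectly omitted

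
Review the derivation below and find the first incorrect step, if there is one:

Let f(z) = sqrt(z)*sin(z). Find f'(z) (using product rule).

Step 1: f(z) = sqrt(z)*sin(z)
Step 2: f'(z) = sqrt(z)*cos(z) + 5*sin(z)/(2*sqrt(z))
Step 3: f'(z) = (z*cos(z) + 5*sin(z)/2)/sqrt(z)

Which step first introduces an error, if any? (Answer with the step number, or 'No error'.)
Step 2

Step 2 is incorrect due to a wrong coefficient.
The step shows: sqrt(z)*cos(z) + 5*sin(z)/(2*sqrt(z))
The correct value should be: sqrt(z)*cos(z) + sin(z)/(2*sqrt(z))

Explanation: The coefficient 1/2 was incorrectly written as 5/2: the term sin(z)/(2*sqrt(z)) was incorrectly written as 5*sin(z)/(2*sqrt(z))
The later steps are derived from this incorrect expression, so the error originates in Step 2.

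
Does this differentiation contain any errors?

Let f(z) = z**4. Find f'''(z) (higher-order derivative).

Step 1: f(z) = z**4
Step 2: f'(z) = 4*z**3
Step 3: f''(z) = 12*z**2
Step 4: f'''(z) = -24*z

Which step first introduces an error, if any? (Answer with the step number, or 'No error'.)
Step 4

Step 4 is incorrect due to a sign flip.
The step shows: -24*z
The correct value should be: 24*z

Explanation: The sign of the whole expression was flipped: the term 24*z was incorrectly written as -24*z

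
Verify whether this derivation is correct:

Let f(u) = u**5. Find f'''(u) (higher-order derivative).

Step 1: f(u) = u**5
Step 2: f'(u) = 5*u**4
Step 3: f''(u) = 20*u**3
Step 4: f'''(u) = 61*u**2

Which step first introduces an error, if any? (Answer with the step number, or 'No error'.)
Step 4

Step 4 is incorrect due to a wrong coefficient.
The step shows: 61*u**2
The correct value should be: 60*u**2

Explanation: The coefficient 60 was incorrectly written as 61: the term 60*u**2 was incorrectly written as 61*u**2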